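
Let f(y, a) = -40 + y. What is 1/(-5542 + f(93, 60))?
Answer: -1/5489 ≈ -0.00018218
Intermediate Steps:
1/(-5542 + f(93, 60)) = 1/(-5542 + (-40 + 93)) = 1/(-5542 + 53) = 1/(-5489) = -1/5489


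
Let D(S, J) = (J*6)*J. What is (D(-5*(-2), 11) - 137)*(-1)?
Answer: -589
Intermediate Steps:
D(S, J) = 6*J² (D(S, J) = (6*J)*J = 6*J²)
(D(-5*(-2), 11) - 137)*(-1) = (6*11² - 137)*(-1) = (6*121 - 137)*(-1) = (726 - 137)*(-1) = 589*(-1) = -589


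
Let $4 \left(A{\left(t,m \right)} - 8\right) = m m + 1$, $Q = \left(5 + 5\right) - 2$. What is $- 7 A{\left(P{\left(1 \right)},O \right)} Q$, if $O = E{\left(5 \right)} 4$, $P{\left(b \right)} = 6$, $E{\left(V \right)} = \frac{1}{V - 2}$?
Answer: $- \frac{4382}{9} \approx -486.89$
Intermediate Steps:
$E{\left(V \right)} = \frac{1}{-2 + V}$
$Q = 8$ ($Q = 10 - 2 = 8$)
$O = \frac{4}{3}$ ($O = \frac{1}{-2 + 5} \cdot 4 = \frac{1}{3} \cdot 4 = \frac{4}{3} \approx 1.3333$)
$A{\left(t,m \right)} = \frac{33}{4} + \frac{m^{2}}{4}$ ($A{\left(t,m \right)} = 8 + \frac{m m + 1}{4} = 8 + \frac{m^{2} + 1}{4} = 8 + \frac{1 + m^{2}}{4} = 8 + \left(\frac{1}{4} + \frac{m^{2}}{4}\right) = \frac{33}{4} + \frac{m^{2}}{4}$)
$- 7 A{\left(P{\left(1 \right)},O \right)} Q = - 7 \left(\frac{33}{4} + \frac{\left(\frac{4}{3}\right)^{2}}{4}\right) 8 = - 7 \left(\frac{33}{4} + \frac{1}{4} \cdot \frac{16}{9}\right) 8 = - 7 \left(\frac{33}{4} + \frac{4}{9}\right) 8 = \left(-7\right) \frac{313}{36} \cdot 8 = \left(- \frac{2191}{36}\right) 8 = - \frac{4382}{9}$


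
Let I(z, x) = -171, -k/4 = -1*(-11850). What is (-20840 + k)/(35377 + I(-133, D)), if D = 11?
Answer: -34120/17603 ≈ -1.9383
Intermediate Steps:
k = -47400 (k = -(-4)*(-11850) = -4*11850 = -47400)
(-20840 + k)/(35377 + I(-133, D)) = (-20840 - 47400)/(35377 - 171) = -68240/35206 = -68240*1/35206 = -34120/17603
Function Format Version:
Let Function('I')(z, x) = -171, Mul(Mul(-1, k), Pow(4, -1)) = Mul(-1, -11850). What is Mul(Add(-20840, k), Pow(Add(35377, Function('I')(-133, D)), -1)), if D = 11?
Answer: Rational(-34120, 17603) ≈ -1.9383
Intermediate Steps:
k = -47400 (k = Mul(-4, Mul(-1, -11850)) = Mul(-4, 11850) = -47400)
Mul(Add(-20840, k), Pow(Add(35377, Function('I')(-133, D)), -1)) = Mul(Add(-20840, -47400), Pow(Add(35377, -171), -1)) = Mul(-68240, Pow(35206, -1)) = Mul(-68240, Rational(1, 35206)) = Rational(-34120, 17603)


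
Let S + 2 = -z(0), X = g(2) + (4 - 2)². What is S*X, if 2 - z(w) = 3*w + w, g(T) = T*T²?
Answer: -48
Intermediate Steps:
g(T) = T³
z(w) = 2 - 4*w (z(w) = 2 - (3*w + w) = 2 - 4*w)
X = 12 (X = 2³ + (4 - 2)² = 8 + 2² = 8 + 4 = 12)
S = -4 (S = -2 - (2 - 4*0) = -2 - (2 + 0) = -2 - 1*2 = -2 - 2 = -4)
S*X = -4*12 = -48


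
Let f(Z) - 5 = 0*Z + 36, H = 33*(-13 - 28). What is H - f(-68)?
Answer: -1394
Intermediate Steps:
H = -1353 (H = 33*(-41) = -1353)
f(Z) = 41 (f(Z) = 5 + (0*Z + 36) = 5 + (0 + 36) = 5 + 36 = 41)
H - f(-68) = -1353 - 1*41 = -1353 - 41 = -1394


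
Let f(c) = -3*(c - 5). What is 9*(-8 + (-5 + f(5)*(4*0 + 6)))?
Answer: -117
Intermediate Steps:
f(c) = 15 - 3*c (f(c) = -3*(-5 + c) = 15 - 3*c)
9*(-8 + (-5 + f(5)*(4*0 + 6))) = 9*(-8 + (-5 + (15 - 3*5)*(4*0 + 6))) = 9*(-8 + (-5 + (15 - 15)*(0 + 6))) = 9*(-8 + (-5 + 0*6)) = 9*(-8 + (-5 + 0)) = 9*(-8 - 5) = 9*(-13) = -117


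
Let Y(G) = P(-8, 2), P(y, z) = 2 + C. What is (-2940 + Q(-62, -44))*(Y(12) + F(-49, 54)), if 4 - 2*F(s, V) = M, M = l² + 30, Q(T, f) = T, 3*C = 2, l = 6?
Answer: 255170/3 ≈ 85057.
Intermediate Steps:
C = ⅔ (C = (⅓)*2 = ⅔ ≈ 0.66667)
P(y, z) = 8/3 (P(y, z) = 2 + ⅔ = 8/3)
Y(G) = 8/3
M = 66 (M = 6² + 30 = 36 + 30 = 66)
F(s, V) = -31 (F(s, V) = 2 - ½*66 = 2 - 33 = -31)
(-2940 + Q(-62, -44))*(Y(12) + F(-49, 54)) = (-2940 - 62)*(8/3 - 31) = -3002*(-85/3) = 255170/3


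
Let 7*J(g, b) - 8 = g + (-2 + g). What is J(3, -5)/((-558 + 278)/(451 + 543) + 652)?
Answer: 71/26992 ≈ 0.0026304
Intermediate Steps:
J(g, b) = 6/7 + 2*g/7 (J(g, b) = 8/7 + (g + (-2 + g))/7 = 8/7 + (-2 + 2*g)/7 = 8/7 + (-2/7 + 2*g/7) = 6/7 + 2*g/7)
J(3, -5)/((-558 + 278)/(451 + 543) + 652) = (6/7 + (2/7)*3)/((-558 + 278)/(451 + 543) + 652) = (6/7 + 6/7)/(-280/994 + 652) = (12/7)/(-280*1/994 + 652) = (12/7)/(-20/71 + 652) = (12/7)/(46272/71) = (71/46272)*(12/7) = 71/26992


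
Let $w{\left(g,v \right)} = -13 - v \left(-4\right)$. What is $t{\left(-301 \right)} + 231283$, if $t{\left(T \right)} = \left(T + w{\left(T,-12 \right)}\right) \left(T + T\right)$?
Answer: $449207$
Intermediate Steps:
$w{\left(g,v \right)} = -13 + 4 v$ ($w{\left(g,v \right)} = -13 - - 4 v = -13 + 4 v$)
$t{\left(T \right)} = 2 T \left(-61 + T\right)$ ($t{\left(T \right)} = \left(T + \left(-13 + 4 \left(-12\right)\right)\right) \left(T + T\right) = \left(T - 61\right) 2 T = \left(-61 + T\right) 2 T = 2 T \left(-61 + T\right)$)
$t{\left(-301 \right)} + 231283 = 2 \left(-301\right) \left(-61 - 301\right) + 231283 = 2 \left(-301\right) \left(-362\right) + 231283 = 217924 + 231283 = 449207$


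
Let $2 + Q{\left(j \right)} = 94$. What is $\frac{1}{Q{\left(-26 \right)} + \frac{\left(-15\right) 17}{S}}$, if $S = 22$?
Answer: $\frac{22}{1769} \approx 0.012436$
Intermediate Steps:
$Q{\left(j \right)} = 92$ ($Q{\left(j \right)} = -2 + 94 = 92$)
$\frac{1}{Q{\left(-26 \right)} + \frac{\left(-15\right) 17}{S}} = \frac{1}{92 + \frac{\left(-15\right) 17}{22}} = \frac{1}{92 - \frac{255}{22}} = \frac{1}{\frac{1769}{22}} = \frac{22}{1769}$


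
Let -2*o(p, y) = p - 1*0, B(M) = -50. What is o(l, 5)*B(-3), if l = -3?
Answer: -75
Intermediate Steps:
o(p, y) = -p/2 (o(p, y) = -(p - 1*0)/2 = -(p + 0)/2 = -p/2)
o(l, 5)*B(-3) = -½*(-3)*(-50) = (3/2)*(-50) = -75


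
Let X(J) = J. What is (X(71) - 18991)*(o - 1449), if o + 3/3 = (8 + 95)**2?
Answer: -173288280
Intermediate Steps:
o = 10608 (o = -1 + (8 + 95)**2 = -1 + 103**2 = -1 + 10609 = 10608)
(X(71) - 18991)*(o - 1449) = (71 - 18991)*(10608 - 1449) = -18920*9159 = -173288280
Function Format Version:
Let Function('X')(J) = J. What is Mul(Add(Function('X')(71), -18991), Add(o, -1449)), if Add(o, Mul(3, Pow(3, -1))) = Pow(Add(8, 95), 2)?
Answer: -173288280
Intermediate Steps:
o = 10608 (o = Add(-1, Pow(Add(8, 95), 2)) = Add(-1, Pow(103, 2)) = Add(-1, 10609) = 10608)
Mul(Add(Function('X')(71), -18991), Add(o, -1449)) = Mul(Add(71, -18991), Add(10608, -1449)) = Mul(-18920, 9159) = -173288280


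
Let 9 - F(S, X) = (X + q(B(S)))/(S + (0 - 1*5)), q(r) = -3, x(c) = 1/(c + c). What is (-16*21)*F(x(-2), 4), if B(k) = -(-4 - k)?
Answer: -3088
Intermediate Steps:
B(k) = 4 + k
x(c) = 1/(2*c)
F(S, X) = 9 - (-3 + X)/(-5 + S) (F(S, X) = 9 - (X - 3)/(S + (0 - 1*5)) = 9 - (-3 + X)/(S + (0 - 5)) = 9 - (-3 + X)/(S - 5) = 9 - (-3 + X)/(-5 + S))
(-16*21)*F(x(-2), 4) = (-16*21)*((-42 - 1*4 + 9*((1/2)/(-2)))/(-5 + (1/2)/(-2))) = -336*(-42 - 4 + 9*((1/2)*(-1/2)))/(-5 + (1/2)*(-1/2)) = -336*(-42 - 4 + 9*(-1/4))/(-5 - 1/4) = -336*(-42 - 4 - 9/4)/(-21/4) = -(-64)*(-193)/4 = -336*193/21 = -3088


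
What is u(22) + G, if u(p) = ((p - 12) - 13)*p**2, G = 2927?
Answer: 1475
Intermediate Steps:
u(p) = p**2*(-25 + p) (u(p) = ((-12 + p) - 13)*p**2 = (-25 + p)*p**2 = p**2*(-25 + p))
u(22) + G = 22**2*(-25 + 22) + 2927 = 484*(-3) + 2927 = -1452 + 2927 = 1475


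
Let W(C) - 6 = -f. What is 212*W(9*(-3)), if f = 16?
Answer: -2120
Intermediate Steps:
W(C) = -10 (W(C) = 6 - 1*16 = 6 - 16 = -10)
212*W(9*(-3)) = 212*(-10) = -2120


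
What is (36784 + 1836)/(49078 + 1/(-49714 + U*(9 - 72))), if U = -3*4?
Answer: 1890757960/2402760723 ≈ 0.78691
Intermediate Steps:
U = -12
(36784 + 1836)/(49078 + 1/(-49714 + U*(9 - 72))) = (36784 + 1836)/(49078 + 1/(-49714 - 12*(9 - 72))) = 38620/(49078 + 1/(-49714 - 12*(-63))) = 38620/(49078 + 1/(-49714 + 756)) = 38620/(49078 + 1/(-48958)) = 38620/(49078 - 1/48958) = 38620/(2402760723/48958) = 38620*(48958/2402760723) = 1890757960/2402760723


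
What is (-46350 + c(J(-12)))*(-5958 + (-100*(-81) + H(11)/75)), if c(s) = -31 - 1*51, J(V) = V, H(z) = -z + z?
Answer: -99457344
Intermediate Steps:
H(z) = 0
c(s) = -82 (c(s) = -31 - 51 = -82)
(-46350 + c(J(-12)))*(-5958 + (-100*(-81) + H(11)/75)) = (-46350 - 82)*(-5958 + (-100*(-81) + 0/75)) = -46432*(-5958 + (8100 + 0*(1/75))) = -46432*(-5958 + (8100 + 0)) = -46432*(-5958 + 8100) = -46432*2142 = -99457344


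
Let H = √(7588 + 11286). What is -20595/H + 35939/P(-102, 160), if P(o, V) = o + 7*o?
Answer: -35939/816 - 20595*√18874/18874 ≈ -193.95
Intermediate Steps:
P(o, V) = 8*o
H = √18874 ≈ 137.38
-20595/H + 35939/P(-102, 160) = -20595*√18874/18874 + 35939/((8*(-102))) = -20595*√18874/18874 + 35939/(-816) = -20595*√18874/18874 + 35939*(-1/816) = -20595*√18874/18874 - 35939/816 = -35939/816 - 20595*√18874/18874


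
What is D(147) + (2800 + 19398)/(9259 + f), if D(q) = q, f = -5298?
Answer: 604465/3961 ≈ 152.60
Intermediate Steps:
D(147) + (2800 + 19398)/(9259 + f) = 147 + (2800 + 19398)/(9259 - 5298) = 147 + 22198/3961 = 604465/3961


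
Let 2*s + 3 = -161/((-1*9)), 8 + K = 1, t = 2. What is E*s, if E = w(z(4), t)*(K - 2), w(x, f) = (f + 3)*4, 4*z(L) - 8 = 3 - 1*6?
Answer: -1340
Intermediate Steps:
z(L) = 5/4 (z(L) = 2 + (3 - 1*6)/4 = 2 + (3 - 6)/4 = 2 + (1/4)*(-3) = 2 - 3/4 = 5/4)
w(x, f) = 12 + 4*f (w(x, f) = (3 + f)*4 = 12 + 4*f)
K = -7 (K = -8 + 1 = -7)
E = -180 (E = (12 + 4*2)*(-7 - 2) = (12 + 8)*(-9) = 20*(-9) = -180)
s = 67/9 (s = -3/2 + (-161/((-1*9)))/2 = -3/2 + (-161/(-9))/2 = -3/2 + (-161*(-1/9))/2 = -3/2 + (1/2)*(161/9) = -3/2 + 161/18 = 67/9 ≈ 7.4444)
E*s = -180*67/9 = -1340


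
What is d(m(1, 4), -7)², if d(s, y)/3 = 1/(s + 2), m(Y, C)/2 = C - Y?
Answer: 9/64 ≈ 0.14063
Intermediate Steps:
m(Y, C) = -2*Y + 2*C (m(Y, C) = 2*(C - Y) = -2*Y + 2*C)
d(s, y) = 3/(2 + s) (d(s, y) = 3/(s + 2) = 3/(2 + s))
d(m(1, 4), -7)² = (3/(2 + (-2*1 + 2*4)))² = (3/(2 + (-2 + 8)))² = (3/(2 + 6))² = (3/8)² = 9/64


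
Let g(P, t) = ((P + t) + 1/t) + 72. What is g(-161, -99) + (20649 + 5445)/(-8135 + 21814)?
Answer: -252023921/1354221 ≈ -186.10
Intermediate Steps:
g(P, t) = 72 + P + t + 1/t (g(P, t) = (P + t + 1/t) + 72 = 72 + P + t + 1/t)
g(-161, -99) + (20649 + 5445)/(-8135 + 21814) = (72 - 161 - 99 + 1/(-99)) + (20649 + 5445)/(-8135 + 21814) = (72 - 161 - 99 - 1/99) + 26094/13679 = -18613/99 + 26094*(1/13679) = -18613/99 + 26094/13679 = -252023921/1354221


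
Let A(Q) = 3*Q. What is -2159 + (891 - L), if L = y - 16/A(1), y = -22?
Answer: -3722/3 ≈ -1240.7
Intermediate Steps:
L = -82/3 (L = -22 - 16/(3*1) = -22 - 16/3 = -82/3 ≈ -27.333)
-2159 + (891 - L) = -2159 + (891 - 1*(-82/3)) = -2159 + (891 + 82/3) = -2159 + 2755/3 = -3722/3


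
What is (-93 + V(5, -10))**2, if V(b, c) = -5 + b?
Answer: 8649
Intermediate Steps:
(-93 + V(5, -10))**2 = (-93 + (-5 + 5))**2 = (-93 + 0)**2 = (-93)**2 = 8649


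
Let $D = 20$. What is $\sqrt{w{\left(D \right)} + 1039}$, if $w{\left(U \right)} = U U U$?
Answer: $\sqrt{9039} \approx 95.074$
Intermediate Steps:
$w{\left(U \right)} = U^{3}$ ($w{\left(U \right)} = U^{2} U = U^{3}$)
$\sqrt{w{\left(D \right)} + 1039} = \sqrt{20^{3} + 1039} = \sqrt{8000 + 1039} = \sqrt{9039}$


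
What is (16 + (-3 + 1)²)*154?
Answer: 3080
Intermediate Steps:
(16 + (-3 + 1)²)*154 = (16 + (-2)²)*154 = (16 + 4)*154 = 20*154 = 3080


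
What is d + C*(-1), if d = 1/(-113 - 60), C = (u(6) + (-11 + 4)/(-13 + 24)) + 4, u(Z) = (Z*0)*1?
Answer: -6412/1903 ≈ -3.3694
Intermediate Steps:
u(Z) = 0 (u(Z) = 0*1 = 0)
C = 37/11 (C = (0 + (-11 + 4)/(-13 + 24)) + 4 = (0 - 7/11) + 4 = -7/11 + 4 = 37/11 ≈ 3.3636)
d = -1/173 (d = 1/(-173) = -1/173 ≈ -0.0057803)
d + C*(-1) = -1/173 + (37/11)*(-1) = -1/173 - 37/11 = -6412/1903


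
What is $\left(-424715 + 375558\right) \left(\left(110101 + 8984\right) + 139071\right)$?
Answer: $-12690174492$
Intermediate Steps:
$\left(-424715 + 375558\right) \left(\left(110101 + 8984\right) + 139071\right) = - 49157 \left(119085 + 139071\right) = \left(-49157\right) 258156 = -12690174492$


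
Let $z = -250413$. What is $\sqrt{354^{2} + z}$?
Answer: $7 i \sqrt{2553} \approx 353.69 i$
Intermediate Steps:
$\sqrt{354^{2} + z} = \sqrt{354^{2} - 250413} = \sqrt{125316 - 250413} = \sqrt{-125097} = 7 i \sqrt{2553}$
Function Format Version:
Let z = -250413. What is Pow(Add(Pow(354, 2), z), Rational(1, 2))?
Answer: Mul(7, I, Pow(2553, Rational(1, 2))) ≈ Mul(353.69, I)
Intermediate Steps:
Pow(Add(Pow(354, 2), z), Rational(1, 2)) = Pow(Add(Pow(354, 2), -250413), Rational(1, 2)) = Pow(Add(125316, -250413), Rational(1, 2)) = Pow(-125097, Rational(1, 2)) = Mul(7, I, Pow(2553, Rational(1, 2)))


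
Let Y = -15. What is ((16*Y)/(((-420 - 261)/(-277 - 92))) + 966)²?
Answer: 36009616644/51529 ≈ 6.9882e+5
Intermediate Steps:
((16*Y)/(((-420 - 261)/(-277 - 92))) + 966)² = ((16*(-15))/(((-420 - 261)/(-277 - 92))) + 966)² = (-240/((-681/(-369))) + 966)² = (-240/((-681*(-1/369))) + 966)² = (-240/227/123 + 966)² = (-240*123/227 + 966)² = (-29520/227 + 966)² = (189762/227)² = 36009616644/51529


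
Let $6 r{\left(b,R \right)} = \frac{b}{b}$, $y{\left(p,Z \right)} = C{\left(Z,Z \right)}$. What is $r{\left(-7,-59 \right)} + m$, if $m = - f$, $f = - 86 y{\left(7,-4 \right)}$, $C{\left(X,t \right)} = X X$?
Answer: $\frac{8257}{6} \approx 1376.2$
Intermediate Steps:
$C{\left(X,t \right)} = X^{2}$
$y{\left(p,Z \right)} = Z^{2}$
$r{\left(b,R \right)} = \frac{1}{6}$ ($r{\left(b,R \right)} = \frac{b \frac{1}{b}}{6} = \frac{1}{6} \cdot 1 = \frac{1}{6}$)
$f = -1376$ ($f = - 86 \left(-4\right)^{2} = \left(-86\right) 16 = -1376$)
$m = 1376$ ($m = \left(-1\right) \left(-1376\right) = 1376$)
$r{\left(-7,-59 \right)} + m = \frac{1}{6} + 1376 = \frac{8257}{6}$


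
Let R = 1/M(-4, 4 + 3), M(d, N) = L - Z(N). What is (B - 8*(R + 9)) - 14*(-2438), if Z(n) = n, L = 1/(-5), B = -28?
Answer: 306298/9 ≈ 34033.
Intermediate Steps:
L = -⅕ ≈ -0.20000
M(d, N) = -⅕ - N
R = -5/36 (R = 1/(-⅕ - (4 + 3)) = 1/(-⅕ - 1*7) = 1/(-⅕ - 7) = 1/(-36/5) = -5/36 ≈ -0.13889)
(B - 8*(R + 9)) - 14*(-2438) = (-28 - 8*(-5/36 + 9)) - 14*(-2438) = (-28 - 8*319/36) - 1*(-34132) = (-28 - 638/9) + 34132 = -890/9 + 34132 = 306298/9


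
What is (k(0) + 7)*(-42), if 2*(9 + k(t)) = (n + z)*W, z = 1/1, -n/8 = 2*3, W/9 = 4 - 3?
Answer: 8967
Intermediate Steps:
W = 9 (W = 9*(4 - 3) = 9*1 = 9)
n = -48 (n = -16*3 = -8*6 = -48)
z = 1
k(t) = -441/2 (k(t) = -9 + ((-48 + 1)*9)/2 = -9 + (-47*9)/2 = -9 + (½)*(-423) = -9 - 423/2 = -441/2)
(k(0) + 7)*(-42) = (-441/2 + 7)*(-42) = -427/2*(-42) = 8967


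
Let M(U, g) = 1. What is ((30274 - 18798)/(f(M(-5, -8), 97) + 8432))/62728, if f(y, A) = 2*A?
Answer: 151/7119628 ≈ 2.1209e-5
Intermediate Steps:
((30274 - 18798)/(f(M(-5, -8), 97) + 8432))/62728 = ((30274 - 18798)/(2*97 + 8432))/62728 = (11476/(194 + 8432))*(1/62728) = (11476/8626)*(1/62728) = (11476*(1/8626))*(1/62728) = (302/227)*(1/62728) = 151/7119628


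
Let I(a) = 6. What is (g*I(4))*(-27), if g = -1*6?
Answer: 972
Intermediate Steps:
g = -6
(g*I(4))*(-27) = -6*6*(-27) = -36*(-27) = 972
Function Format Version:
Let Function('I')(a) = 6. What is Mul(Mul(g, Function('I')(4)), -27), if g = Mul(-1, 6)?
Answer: 972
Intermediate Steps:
g = -6
Mul(Mul(g, Function('I')(4)), -27) = Mul(Mul(-6, 6), -27) = Mul(-36, -27) = 972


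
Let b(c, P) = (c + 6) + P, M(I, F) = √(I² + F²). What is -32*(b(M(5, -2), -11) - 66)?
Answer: 2272 - 32*√29 ≈ 2099.7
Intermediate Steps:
M(I, F) = √(F² + I²)
b(c, P) = 6 + P + c (b(c, P) = (6 + c) + P = 6 + P + c)
-32*(b(M(5, -2), -11) - 66) = -32*((6 - 11 + √((-2)² + 5²)) - 66) = -32*((6 - 11 + √(4 + 25)) - 66) = -32*((6 - 11 + √29) - 66) = -32*((-5 + √29) - 66) = -32*(-71 + √29) = 2272 - 32*√29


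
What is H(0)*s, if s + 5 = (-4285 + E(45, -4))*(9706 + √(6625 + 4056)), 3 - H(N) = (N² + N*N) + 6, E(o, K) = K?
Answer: 124887117 + 12867*√10681 ≈ 1.2622e+8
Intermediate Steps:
H(N) = -3 - 2*N² (H(N) = 3 - ((N² + N*N) + 6) = 3 - ((N² + N²) + 6) = 3 - (2*N² + 6) = 3 - (6 + 2*N²) = 3 + (-6 - 2*N²) = -3 - 2*N²)
s = -41629039 - 4289*√10681 (s = -5 + (-4285 - 4)*(9706 + √(6625 + 4056)) = -5 - 4289*(9706 + √10681) = -5 + (-41629034 - 4289*√10681) = -41629039 - 4289*√10681 ≈ -4.2072e+7)
H(0)*s = (-3 - 2*0²)*(-41629039 - 4289*√10681) = (-3 - 2*0)*(-41629039 - 4289*√10681) = (-3 + 0)*(-41629039 - 4289*√10681) = -3*(-41629039 - 4289*√10681) = 124887117 + 12867*√10681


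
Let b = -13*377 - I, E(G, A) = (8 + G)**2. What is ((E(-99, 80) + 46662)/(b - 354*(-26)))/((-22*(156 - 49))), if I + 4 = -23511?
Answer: -7849/9354796 ≈ -0.00083904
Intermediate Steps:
I = -23515 (I = -4 - 23511 = -23515)
b = 18614 (b = -13*377 - 1*(-23515) = -4901 + 23515 = 18614)
((E(-99, 80) + 46662)/(b - 354*(-26)))/((-22*(156 - 49))) = (((8 - 99)**2 + 46662)/(18614 - 354*(-26)))/((-22*(156 - 49))) = (((-91)**2 + 46662)/(18614 + 9204))/((-22*107)) = ((8281 + 46662)/27818)/(-2354) = (54943*(1/27818))*(-1/2354) = (7849/3974)*(-1/2354) = -7849/9354796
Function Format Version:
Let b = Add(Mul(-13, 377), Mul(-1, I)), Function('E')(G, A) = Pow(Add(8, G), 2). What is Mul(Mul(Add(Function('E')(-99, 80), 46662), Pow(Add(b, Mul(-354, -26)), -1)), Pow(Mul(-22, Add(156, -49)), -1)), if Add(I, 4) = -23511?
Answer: Rational(-7849, 9354796) ≈ -0.00083904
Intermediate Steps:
I = -23515 (I = Add(-4, -23511) = -23515)
b = 18614 (b = Add(Mul(-13, 377), Mul(-1, -23515)) = Add(-4901, 23515) = 18614)
Mul(Mul(Add(Function('E')(-99, 80), 46662), Pow(Add(b, Mul(-354, -26)), -1)), Pow(Mul(-22, Add(156, -49)), -1)) = Mul(Mul(Add(Pow(Add(8, -99), 2), 46662), Pow(Add(18614, Mul(-354, -26)), -1)), Pow(Mul(-22, Add(156, -49)), -1)) = Mul(Mul(Add(Pow(-91, 2), 46662), Pow(Add(18614, 9204), -1)), Pow(Mul(-22, 107), -1)) = Mul(Mul(Add(8281, 46662), Pow(27818, -1)), Pow(-2354, -1)) = Mul(Mul(54943, Rational(1, 27818)), Rational(-1, 2354)) = Mul(Rational(7849, 3974), Rational(-1, 2354)) = Rational(-7849, 9354796)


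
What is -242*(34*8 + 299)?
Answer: -138182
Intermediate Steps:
-242*(34*8 + 299) = -242*(272 + 299) = -242*571 = -138182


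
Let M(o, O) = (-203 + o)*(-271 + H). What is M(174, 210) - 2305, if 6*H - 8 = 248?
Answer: 12950/3 ≈ 4316.7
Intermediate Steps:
H = 128/3 (H = 4/3 + (⅙)*248 = 4/3 + 124/3 = 128/3 ≈ 42.667)
M(o, O) = 139055/3 - 685*o/3 (M(o, O) = (-203 + o)*(-271 + 128/3) = (-203 + o)*(-685/3) = 139055/3 - 685*o/3)
M(174, 210) - 2305 = (139055/3 - 685/3*174) - 2305 = (139055/3 - 39730) - 2305 = 19865/3 - 2305 = 12950/3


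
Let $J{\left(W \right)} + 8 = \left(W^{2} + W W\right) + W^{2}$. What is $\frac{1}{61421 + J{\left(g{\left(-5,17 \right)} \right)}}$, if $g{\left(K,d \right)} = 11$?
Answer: $\frac{1}{61776} \approx 1.6188 \cdot 10^{-5}$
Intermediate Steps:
$J{\left(W \right)} = -8 + 3 W^{2}$ ($J{\left(W \right)} = -8 + \left(\left(W^{2} + W W\right) + W^{2}\right) = -8 + \left(\left(W^{2} + W^{2}\right) + W^{2}\right) = -8 + \left(2 W^{2} + W^{2}\right) = -8 + 3 W^{2}$)
$\frac{1}{61421 + J{\left(g{\left(-5,17 \right)} \right)}} = \frac{1}{61421 - \left(8 - 3 \cdot 11^{2}\right)} = \frac{1}{61421 + \left(-8 + 3 \cdot 121\right)} = \frac{1}{61421 + \left(-8 + 363\right)} = \frac{1}{61421 + 355} = \frac{1}{61776}$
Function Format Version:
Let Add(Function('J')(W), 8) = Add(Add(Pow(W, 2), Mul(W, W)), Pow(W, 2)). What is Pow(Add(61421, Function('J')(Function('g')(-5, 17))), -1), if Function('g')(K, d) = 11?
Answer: Rational(1, 61776) ≈ 1.6188e-5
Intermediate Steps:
Function('J')(W) = Add(-8, Mul(3, Pow(W, 2))) (Function('J')(W) = Add(-8, Add(Add(Pow(W, 2), Mul(W, W)), Pow(W, 2))) = Add(-8, Add(Add(Pow(W, 2), Pow(W, 2)), Pow(W, 2))) = Add(-8, Add(Mul(2, Pow(W, 2)), Pow(W, 2))) = Add(-8, Mul(3, Pow(W, 2))))
Pow(Add(61421, Function('J')(Function('g')(-5, 17))), -1) = Pow(Add(61421, Add(-8, Mul(3, Pow(11, 2)))), -1) = Pow(Add(61421, Add(-8, Mul(3, 121))), -1) = Pow(Add(61421, Add(-8, 363)), -1) = Pow(Add(61421, 355), -1) = Pow(61776, -1) = Rational(1, 61776)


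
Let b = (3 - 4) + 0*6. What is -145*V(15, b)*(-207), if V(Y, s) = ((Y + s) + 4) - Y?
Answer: 90045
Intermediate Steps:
b = -1 (b = -1 + 0 = -1)
V(Y, s) = 4 + s (V(Y, s) = (4 + Y + s) - Y = 4 + s)
-145*V(15, b)*(-207) = -145*(4 - 1)*(-207) = -145*3*(-207) = -435*(-207) = 90045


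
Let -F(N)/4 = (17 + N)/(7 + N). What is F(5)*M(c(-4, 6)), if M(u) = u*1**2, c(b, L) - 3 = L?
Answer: -66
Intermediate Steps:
c(b, L) = 3 + L
F(N) = -4*(17 + N)/(7 + N)
M(u) = u (M(u) = u*1 = u)
F(5)*M(c(-4, 6)) = (4*(-17 - 1*5)/(7 + 5))*(3 + 6) = (4*(-17 - 5)/12)*9 = (4*(1/12)*(-22))*9 = -22/3*9 = -66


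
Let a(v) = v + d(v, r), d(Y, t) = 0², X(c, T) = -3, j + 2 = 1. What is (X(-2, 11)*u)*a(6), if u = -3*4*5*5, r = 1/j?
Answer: 5400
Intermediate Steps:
j = -1 (j = -2 + 1 = -1)
r = -1 (r = 1/(-1) = -1)
d(Y, t) = 0
u = -300 (u = -60*5 = -3*100 = -300)
a(v) = v (a(v) = v + 0 = v)
(X(-2, 11)*u)*a(6) = -3*(-300)*6 = 900*6 = 5400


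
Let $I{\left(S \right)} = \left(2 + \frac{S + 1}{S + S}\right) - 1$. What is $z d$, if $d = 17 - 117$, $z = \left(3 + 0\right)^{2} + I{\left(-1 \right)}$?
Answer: $-1000$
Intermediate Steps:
$I{\left(S \right)} = 1 + \frac{1 + S}{2 S}$ ($I{\left(S \right)} = \left(2 + \frac{1 + S}{2 S}\right) - 1 = 1 + \frac{1 + S}{2 S}$)
$z = 10$ ($z = \left(3 + 0\right)^{2} + \frac{1 + 3 \left(-1\right)}{2 \left(-1\right)} = 3^{2} + \frac{1}{2} \left(-1\right) \left(1 - 3\right) = 9 + \frac{1}{2} \left(-1\right) \left(-2\right) = 9 + 1 = 10$)
$d = -100$ ($d = 17 - 117 = -100$)
$z d = 10 \left(-100\right) = -1000$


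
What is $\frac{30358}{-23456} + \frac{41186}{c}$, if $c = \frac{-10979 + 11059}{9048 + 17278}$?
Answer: $\frac{794764436293}{58640} \approx 1.3553 \cdot 10^{7}$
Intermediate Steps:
$c = \frac{40}{13163}$ ($c = \frac{80}{26326} = 80 \cdot \frac{1}{26326} = \frac{40}{13163} \approx 0.0030388$)
$\frac{30358}{-23456} + \frac{41186}{c} = \frac{30358}{-23456} + \frac{41186}{\frac{40}{13163}} = 30358 \left(- \frac{1}{23456}\right) + 41186 \cdot \frac{13163}{40} = - \frac{15179}{11728} + \frac{271065659}{20} = \frac{794764436293}{58640}$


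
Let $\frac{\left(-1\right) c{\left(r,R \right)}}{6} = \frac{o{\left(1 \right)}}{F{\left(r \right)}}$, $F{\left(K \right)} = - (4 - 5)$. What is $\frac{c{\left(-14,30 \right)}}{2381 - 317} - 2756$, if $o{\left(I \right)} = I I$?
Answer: $- \frac{948065}{344} \approx -2756.0$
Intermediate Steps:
$o{\left(I \right)} = I^{2}$
$F{\left(K \right)} = 1$ ($F{\left(K \right)} = - (4 - 5) = \left(-1\right) \left(-1\right) = 1$)
$c{\left(r,R \right)} = -6$ ($c{\left(r,R \right)} = - 6 \frac{1^{2}}{1} = - 6 \cdot 1 \cdot 1 = \left(-6\right) 1 = -6$)
$\frac{c{\left(-14,30 \right)}}{2381 - 317} - 2756 = - \frac{6}{2381 - 317} - 2756 = - \frac{6}{2064} - 2756 = \left(-6\right) \frac{1}{2064} - 2756 = - \frac{1}{344} - 2756 = - \frac{948065}{344}$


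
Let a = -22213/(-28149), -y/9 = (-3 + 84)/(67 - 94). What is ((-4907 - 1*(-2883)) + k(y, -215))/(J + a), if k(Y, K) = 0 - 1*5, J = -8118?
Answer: 57114321/228491369 ≈ 0.24996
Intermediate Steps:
y = 27 (y = -9*(-3 + 84)/(67 - 94) = -729/(-27) = -729*(-1)/27 = -9*(-3) = 27)
a = 22213/28149 (a = -22213*(-1/28149) = 22213/28149 ≈ 0.78912)
k(Y, K) = -5 (k(Y, K) = 0 - 5 = -5)
((-4907 - 1*(-2883)) + k(y, -215))/(J + a) = ((-4907 - 1*(-2883)) - 5)/(-8118 + 22213/28149) = ((-4907 + 2883) - 5)/(-228491369/28149) = (-2024 - 5)*(-28149/228491369) = -2029*(-28149/228491369) = 57114321/228491369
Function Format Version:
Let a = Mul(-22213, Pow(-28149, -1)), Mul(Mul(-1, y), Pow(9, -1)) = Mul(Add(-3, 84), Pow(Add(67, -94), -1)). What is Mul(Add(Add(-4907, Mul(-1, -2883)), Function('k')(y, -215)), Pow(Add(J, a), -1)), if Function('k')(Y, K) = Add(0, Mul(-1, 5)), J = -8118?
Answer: Rational(57114321, 228491369) ≈ 0.24996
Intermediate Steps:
y = 27 (y = Mul(-9, Mul(Add(-3, 84), Pow(Add(67, -94), -1))) = Mul(-9, Mul(81, Pow(-27, -1))) = Mul(-9, Mul(81, Rational(-1, 27))) = Mul(-9, -3) = 27)
a = Rational(22213, 28149) (a = Mul(-22213, Rational(-1, 28149)) = Rational(22213, 28149) ≈ 0.78912)
Function('k')(Y, K) = -5 (Function('k')(Y, K) = Add(0, -5) = -5)
Mul(Add(Add(-4907, Mul(-1, -2883)), Function('k')(y, -215)), Pow(Add(J, a), -1)) = Mul(Add(Add(-4907, Mul(-1, -2883)), -5), Pow(Add(-8118, Rational(22213, 28149)), -1)) = Mul(Add(Add(-4907, 2883), -5), Pow(Rational(-228491369, 28149), -1)) = Mul(Add(-2024, -5), Rational(-28149, 228491369)) = Mul(-2029, Rational(-28149, 228491369)) = Rational(57114321, 228491369)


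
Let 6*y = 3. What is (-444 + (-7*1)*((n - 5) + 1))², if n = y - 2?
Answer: 657721/4 ≈ 1.6443e+5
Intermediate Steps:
y = ½ (y = (⅙)*3 = ½ ≈ 0.50000)
n = -3/2 (n = ½ - 2 = -3/2 ≈ -1.5000)
(-444 + (-7*1)*((n - 5) + 1))² = (-444 + (-7*1)*((-3/2 - 5) + 1))² = (-444 - 7*(-13/2 + 1))² = (-444 - 7*(-11/2))² = (-444 + 77/2)² = (-811/2)² = 657721/4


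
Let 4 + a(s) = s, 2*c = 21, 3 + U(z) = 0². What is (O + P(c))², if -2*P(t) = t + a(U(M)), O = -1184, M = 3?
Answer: 22496049/16 ≈ 1.4060e+6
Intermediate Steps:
U(z) = -3 (U(z) = -3 + 0² = -3 + 0 = -3)
c = 21/2 (c = (½)*21 = 21/2 ≈ 10.500)
a(s) = -4 + s
P(t) = 7/2 - t/2 (P(t) = -(t + (-4 - 3))/2 = -(t - 7)/2 = -(-7 + t)/2 = 7/2 - t/2)
(O + P(c))² = (-1184 + (7/2 - ½*21/2))² = (-1184 + (7/2 - 21/4))² = (-1184 - 7/4)² = (-4743/4)² = 22496049/16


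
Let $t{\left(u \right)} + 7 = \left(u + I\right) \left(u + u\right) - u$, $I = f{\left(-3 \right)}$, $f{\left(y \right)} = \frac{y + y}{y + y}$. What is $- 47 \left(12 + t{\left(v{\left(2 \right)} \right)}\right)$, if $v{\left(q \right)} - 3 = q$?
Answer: $-2820$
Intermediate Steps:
$f{\left(y \right)} = 1$ ($f{\left(y \right)} = \frac{2 y}{2 y} = 2 y \frac{1}{2 y} = 1$)
$I = 1$
$v{\left(q \right)} = 3 + q$
$t{\left(u \right)} = -7 - u + 2 u \left(1 + u\right)$ ($t{\left(u \right)} = -7 - \left(u - \left(u + 1\right) \left(u + u\right)\right) = -7 - \left(u - \left(1 + u\right) 2 u\right) = -7 + \left(2 u \left(1 + u\right) - u\right) = -7 + \left(- u + 2 u \left(1 + u\right)\right) = -7 - u + 2 u \left(1 + u\right)$)
$- 47 \left(12 + t{\left(v{\left(2 \right)} \right)}\right) = - 47 \left(12 + \left(-7 + \left(3 + 2\right) + 2 \left(3 + 2\right)^{2}\right)\right) = - 47 \left(12 + \left(-7 + 5 + 2 \cdot 5^{2}\right)\right) = - 47 \left(12 + \left(-7 + 5 + 2 \cdot 25\right)\right) = - 47 \left(12 + \left(-7 + 5 + 50\right)\right) = - 47 \left(12 + 48\right) = \left(-47\right) 60 = -2820$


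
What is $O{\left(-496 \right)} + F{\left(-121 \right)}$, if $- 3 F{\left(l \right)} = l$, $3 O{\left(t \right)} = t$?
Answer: $-125$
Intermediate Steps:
$O{\left(t \right)} = \frac{t}{3}$
$F{\left(l \right)} = - \frac{l}{3}$
$O{\left(-496 \right)} + F{\left(-121 \right)} = \frac{1}{3} \left(-496\right) - - \frac{121}{3} = - \frac{496}{3} + \frac{121}{3} = -125$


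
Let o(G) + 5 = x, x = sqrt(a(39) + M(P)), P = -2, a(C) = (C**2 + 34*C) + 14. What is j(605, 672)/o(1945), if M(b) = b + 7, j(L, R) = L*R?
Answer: 677600/947 + 135520*sqrt(2866)/947 ≈ 8376.6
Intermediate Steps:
a(C) = 14 + C**2 + 34*C
M(b) = 7 + b
x = sqrt(2866) (x = sqrt((14 + 39**2 + 34*39) + (7 - 2)) = sqrt((14 + 1521 + 1326) + 5) = sqrt(2861 + 5) = sqrt(2866) ≈ 53.535)
o(G) = -5 + sqrt(2866)
j(605, 672)/o(1945) = (605*672)/(-5 + sqrt(2866)) = 406560/(-5 + sqrt(2866))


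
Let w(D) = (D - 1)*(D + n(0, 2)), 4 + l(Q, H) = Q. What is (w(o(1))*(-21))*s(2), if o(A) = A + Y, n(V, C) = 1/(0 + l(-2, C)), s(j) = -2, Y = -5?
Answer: 875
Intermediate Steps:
l(Q, H) = -4 + Q
n(V, C) = -⅙ (n(V, C) = 1/(0 + (-4 - 2)) = 1/(0 - 6) = 1/(-6) = -⅙)
o(A) = -5 + A (o(A) = A - 5 = -5 + A)
w(D) = (-1 + D)*(-⅙ + D) (w(D) = (D - 1)*(D - ⅙) = (-1 + D)*(-⅙ + D))
(w(o(1))*(-21))*s(2) = ((⅙ + (-5 + 1)² - 7*(-5 + 1)/6)*(-21))*(-2) = ((⅙ + (-4)² - 7/6*(-4))*(-21))*(-2) = ((⅙ + 16 + 14/3)*(-21))*(-2) = ((125/6)*(-21))*(-2) = -875/2*(-2) = 875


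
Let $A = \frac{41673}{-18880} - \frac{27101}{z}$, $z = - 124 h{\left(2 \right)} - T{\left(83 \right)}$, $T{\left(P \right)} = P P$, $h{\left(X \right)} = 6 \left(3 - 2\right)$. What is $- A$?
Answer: $- \frac{193576871}{144111040} \approx -1.3432$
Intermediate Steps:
$h{\left(X \right)} = 6$ ($h{\left(X \right)} = 6 \cdot 1 = 6$)
$T{\left(P \right)} = P^{2}$
$z = -7633$ ($z = \left(-124\right) 6 - 83^{2} = -744 - 6889 = -7633$)
$A = \frac{193576871}{144111040}$ ($A = \frac{41673}{-18880} - \frac{27101}{-7633} = 41673 \left(- \frac{1}{18880}\right) - - \frac{27101}{7633} = - \frac{41673}{18880} + \frac{27101}{7633} = \frac{193576871}{144111040} \approx 1.3432$)
$- A = \left(-1\right) \frac{193576871}{144111040} = - \frac{193576871}{144111040}$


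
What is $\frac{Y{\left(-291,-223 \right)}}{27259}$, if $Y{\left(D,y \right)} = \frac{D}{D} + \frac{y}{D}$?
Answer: $\frac{514}{7932369} \approx 6.4798 \cdot 10^{-5}$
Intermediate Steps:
$Y{\left(D,y \right)} = 1 + \frac{y}{D}$
$\frac{Y{\left(-291,-223 \right)}}{27259} = \frac{\frac{1}{-291} \left(-291 - 223\right)}{27259} = \left(- \frac{1}{291}\right) \left(-514\right) \frac{1}{27259} = \frac{514}{291} \cdot \frac{1}{27259} = \frac{514}{7932369}$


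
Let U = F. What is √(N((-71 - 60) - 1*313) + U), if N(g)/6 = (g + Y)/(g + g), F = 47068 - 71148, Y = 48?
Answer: I*√32961857/37 ≈ 155.17*I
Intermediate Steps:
F = -24080
U = -24080
N(g) = 3*(48 + g)/g (N(g) = 6*((g + 48)/(g + g)) = 6*((48 + g)/((2*g))) = 6*((48 + g)*(1/(2*g))) = 6*((48 + g)/(2*g)) = 3*(48 + g)/g)
√(N((-71 - 60) - 1*313) + U) = √((3 + 144/((-71 - 60) - 1*313)) - 24080) = √((3 + 144/(-131 - 313)) - 24080) = √((3 + 144/(-444)) - 24080) = √((3 + 144*(-1/444)) - 24080) = √((3 - 12/37) - 24080) = √(99/37 - 24080) = √(-890861/37) = I*√32961857/37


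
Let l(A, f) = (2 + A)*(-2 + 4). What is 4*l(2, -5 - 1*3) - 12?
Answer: 20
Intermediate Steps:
l(A, f) = 4 + 2*A (l(A, f) = (2 + A)*2 = 4 + 2*A)
4*l(2, -5 - 1*3) - 12 = 4*(4 + 2*2) - 12 = 4*(4 + 4) - 12 = 4*8 - 12 = 32 - 12 = 20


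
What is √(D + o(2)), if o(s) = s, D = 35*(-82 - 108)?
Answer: 2*I*√1662 ≈ 81.535*I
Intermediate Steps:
D = -6650 (D = 35*(-190) = -6650)
√(D + o(2)) = √(-6650 + 2) = √(-6648) = 2*I*√1662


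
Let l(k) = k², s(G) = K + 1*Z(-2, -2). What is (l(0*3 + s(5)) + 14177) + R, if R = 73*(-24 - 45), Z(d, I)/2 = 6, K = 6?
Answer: 9464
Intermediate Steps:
Z(d, I) = 12 (Z(d, I) = 2*6 = 12)
s(G) = 18 (s(G) = 6 + 1*12 = 6 + 12 = 18)
R = -5037 (R = 73*(-69) = -5037)
(l(0*3 + s(5)) + 14177) + R = ((0*3 + 18)² + 14177) - 5037 = ((0 + 18)² + 14177) - 5037 = (18² + 14177) - 5037 = (324 + 14177) - 5037 = 14501 - 5037 = 9464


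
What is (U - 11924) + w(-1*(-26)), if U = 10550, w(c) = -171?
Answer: -1545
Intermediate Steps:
(U - 11924) + w(-1*(-26)) = (10550 - 11924) - 171 = -1374 - 171 = -1545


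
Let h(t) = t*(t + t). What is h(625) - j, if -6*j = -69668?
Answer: 2308916/3 ≈ 7.6964e+5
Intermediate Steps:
h(t) = 2*t² (h(t) = t*(2*t) = 2*t²)
j = 34834/3 (j = -⅙*(-69668) = 34834/3 ≈ 11611.)
h(625) - j = 2*625² - 1*34834/3 = 2*390625 - 34834/3 = 781250 - 34834/3 = 2308916/3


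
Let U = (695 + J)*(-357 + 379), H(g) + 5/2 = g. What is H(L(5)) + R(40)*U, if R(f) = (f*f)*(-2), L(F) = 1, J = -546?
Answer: -20979203/2 ≈ -1.0490e+7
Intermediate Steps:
H(g) = -5/2 + g
R(f) = -2*f² (R(f) = f²*(-2) = -2*f²)
U = 3278 (U = (695 - 546)*(-357 + 379) = 149*22 = 3278)
H(L(5)) + R(40)*U = (-5/2 + 1) - 2*40²*3278 = -3/2 - 2*1600*3278 = -3/2 - 3200*3278 = -3/2 - 10489600 = -20979203/2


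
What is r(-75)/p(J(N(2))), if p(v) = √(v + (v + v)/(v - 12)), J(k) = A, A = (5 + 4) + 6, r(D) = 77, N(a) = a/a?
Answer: 77/5 ≈ 15.400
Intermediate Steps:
N(a) = 1
A = 15 (A = 9 + 6 = 15)
J(k) = 15
p(v) = √(v + 2*v/(-12 + v)) (p(v) = √(v + (2*v)/(-12 + v)) = √(v + 2*v/(-12 + v)))
r(-75)/p(J(N(2))) = 77/(√(15*(-10 + 15)/(-12 + 15))) = 77/(√(15*5/3)) = 77/(√(15*(⅓)*5)) = 77/(√25) = 77/5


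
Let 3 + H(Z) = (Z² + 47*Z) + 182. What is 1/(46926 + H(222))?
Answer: 1/106823 ≈ 9.3613e-6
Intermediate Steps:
H(Z) = 179 + Z² + 47*Z (H(Z) = -3 + ((Z² + 47*Z) + 182) = -3 + (182 + Z² + 47*Z) = 179 + Z² + 47*Z)
1/(46926 + H(222)) = 1/(46926 + (179 + 222² + 47*222)) = 1/(46926 + (179 + 49284 + 10434)) = 1/(46926 + 59897) = 1/106823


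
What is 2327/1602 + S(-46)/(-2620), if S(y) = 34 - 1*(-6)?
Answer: 301633/209862 ≈ 1.4373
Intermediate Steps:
S(y) = 40 (S(y) = 34 + 6 = 40)
2327/1602 + S(-46)/(-2620) = 2327/1602 + 40/(-2620) = 2327*(1/1602) + 40*(-1/2620) = 2327/1602 - 2/131 = 301633/209862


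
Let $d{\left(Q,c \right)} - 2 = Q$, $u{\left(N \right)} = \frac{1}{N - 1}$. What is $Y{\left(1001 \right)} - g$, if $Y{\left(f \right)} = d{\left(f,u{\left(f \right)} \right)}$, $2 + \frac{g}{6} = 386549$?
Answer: $-2318279$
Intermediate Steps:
$g = 2319282$ ($g = -12 + 6 \cdot 386549 = -12 + 2319294 = 2319282$)
$u{\left(N \right)} = \frac{1}{-1 + N}$
$d{\left(Q,c \right)} = 2 + Q$
$Y{\left(f \right)} = 2 + f$
$Y{\left(1001 \right)} - g = \left(2 + 1001\right) - 2319282 = 1003 - 2319282 = -2318279$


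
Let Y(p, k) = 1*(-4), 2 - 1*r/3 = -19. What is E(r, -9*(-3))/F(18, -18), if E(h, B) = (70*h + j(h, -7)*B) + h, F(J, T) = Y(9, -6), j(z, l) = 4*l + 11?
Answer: -2007/2 ≈ -1003.5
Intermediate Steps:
r = 63 (r = 6 - 3*(-19) = 6 + 57 = 63)
j(z, l) = 11 + 4*l
Y(p, k) = -4
F(J, T) = -4
E(h, B) = -17*B + 71*h (E(h, B) = (70*h + (11 + 4*(-7))*B) + h = (70*h + (11 - 28)*B) + h = (70*h - 17*B) + h = (-17*B + 70*h) + h = -17*B + 71*h)
E(r, -9*(-3))/F(18, -18) = (-(-153)*(-3) + 71*63)/(-4) = (-17*27 + 4473)*(-¼) = (-459 + 4473)*(-¼) = 4014*(-¼) = -2007/2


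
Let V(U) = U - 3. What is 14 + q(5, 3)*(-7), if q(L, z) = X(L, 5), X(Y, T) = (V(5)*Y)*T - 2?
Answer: -322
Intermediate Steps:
V(U) = -3 + U
X(Y, T) = -2 + 2*T*Y (X(Y, T) = ((-3 + 5)*Y)*T - 2 = (2*Y)*T - 2 = 2*T*Y - 2 = -2 + 2*T*Y)
q(L, z) = -2 + 10*L (q(L, z) = -2 + 2*5*L = -2 + 10*L)
14 + q(5, 3)*(-7) = 14 + (-2 + 10*5)*(-7) = 14 + (-2 + 50)*(-7) = 14 + 48*(-7) = 14 - 336 = -322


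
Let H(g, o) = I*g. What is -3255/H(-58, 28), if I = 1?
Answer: 3255/58 ≈ 56.121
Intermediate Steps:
H(g, o) = g (H(g, o) = 1*g = g)
-3255/H(-58, 28) = -3255/(-58) = -3255*(-1/58) = 3255/58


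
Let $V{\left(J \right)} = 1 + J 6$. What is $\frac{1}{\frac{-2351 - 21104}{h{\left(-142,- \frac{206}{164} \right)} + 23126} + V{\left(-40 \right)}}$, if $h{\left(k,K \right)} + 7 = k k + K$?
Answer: $- \frac{3549103}{850158927} \approx -0.0041746$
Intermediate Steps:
$h{\left(k,K \right)} = -7 + K + k^{2}$ ($h{\left(k,K \right)} = -7 + \left(k k + K\right) = -7 + \left(k^{2} + K\right) = -7 + \left(K + k^{2}\right) = -7 + K + k^{2}$)
$V{\left(J \right)} = 1 + 6 J$
$\frac{1}{\frac{-2351 - 21104}{h{\left(-142,- \frac{206}{164} \right)} + 23126} + V{\left(-40 \right)}} = \frac{1}{\frac{-2351 - 21104}{\left(-7 - \frac{206}{164} + \left(-142\right)^{2}\right) + 23126} + \left(1 + 6 \left(-40\right)\right)} = \frac{1}{- \frac{23455}{\left(-7 - \frac{103}{82} + 20164\right) + 23126} + \left(1 - 240\right)} = \frac{1}{- \frac{23455}{\left(-7 - \frac{103}{82} + 20164\right) + 23126} - 239} = \frac{1}{- \frac{23455}{\frac{1652771}{82} + 23126} - 239} = \frac{1}{- \frac{23455}{\frac{3549103}{82}} - 239} = \frac{1}{\left(-23455\right) \frac{82}{3549103} - 239} = \frac{1}{- \frac{1923310}{3549103} - 239} = \frac{1}{- \frac{850158927}{3549103}} = - \frac{3549103}{850158927}$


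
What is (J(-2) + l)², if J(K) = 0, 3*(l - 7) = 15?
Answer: 144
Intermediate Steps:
l = 12 (l = 7 + (⅓)*15 = 7 + 5 = 12)
(J(-2) + l)² = (0 + 12)² = 12² = 144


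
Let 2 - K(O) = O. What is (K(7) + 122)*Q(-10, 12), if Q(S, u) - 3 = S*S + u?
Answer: 13455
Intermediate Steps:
K(O) = 2 - O
Q(S, u) = 3 + u + S² (Q(S, u) = 3 + (S*S + u) = 3 + (S² + u) = 3 + (u + S²) = 3 + u + S²)
(K(7) + 122)*Q(-10, 12) = ((2 - 1*7) + 122)*(3 + 12 + (-10)²) = ((2 - 7) + 122)*(3 + 12 + 100) = (-5 + 122)*115 = 117*115 = 13455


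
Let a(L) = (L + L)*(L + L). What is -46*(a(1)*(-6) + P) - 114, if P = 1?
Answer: 944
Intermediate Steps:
a(L) = 4*L² (a(L) = (2*L)*(2*L) = 4*L²)
-46*(a(1)*(-6) + P) - 114 = -46*((4*1²)*(-6) + 1) - 114 = -46*((4*1)*(-6) + 1) - 114 = -46*(4*(-6) + 1) - 114 = -46*(-24 + 1) - 114 = -46*(-23) - 114 = 1058 - 114 = 944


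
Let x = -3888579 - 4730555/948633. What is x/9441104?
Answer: -1844419546531/4478071405416 ≈ -0.41188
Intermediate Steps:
x = -3688839093062/948633 (x = -3888579 - 4730555*1/948633 = -3888579 - 4730555/948633 = -3688839093062/948633 ≈ -3.8886e+6)
x/9441104 = -3688839093062/948633/9441104 = -3688839093062/948633*1/9441104 = -1844419546531/4478071405416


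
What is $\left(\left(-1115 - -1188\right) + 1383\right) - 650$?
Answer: $806$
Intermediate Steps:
$\left(\left(-1115 - -1188\right) + 1383\right) - 650 = \left(\left(-1115 + 1188\right) + 1383\right) - 650 = \left(73 + 1383\right) - 650 = 1456 - 650 = 806$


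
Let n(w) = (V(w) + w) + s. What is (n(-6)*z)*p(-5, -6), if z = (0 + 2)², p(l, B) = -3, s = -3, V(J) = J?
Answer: 180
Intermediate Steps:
z = 4 (z = 2² = 4)
n(w) = -3 + 2*w (n(w) = (w + w) - 3 = 2*w - 3 = -3 + 2*w)
(n(-6)*z)*p(-5, -6) = ((-3 + 2*(-6))*4)*(-3) = ((-3 - 12)*4)*(-3) = -15*4*(-3) = -60*(-3) = 180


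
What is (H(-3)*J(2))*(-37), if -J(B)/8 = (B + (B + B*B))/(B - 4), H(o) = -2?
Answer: 2368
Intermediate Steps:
J(B) = -8*(B² + 2*B)/(-4 + B) (J(B) = -8*(B + (B + B*B))/(B - 4) = -8*(B + (B + B²))/(-4 + B) = -8*(B² + 2*B)/(-4 + B))
(H(-3)*J(2))*(-37) = -(-16)*2*(2 + 2)/(-4 + 2)*(-37) = -(-16)*2*4/(-2)*(-37) = -(-16)*2*(-1)*4/2*(-37) = -2*32*(-37) = -64*(-37) = 2368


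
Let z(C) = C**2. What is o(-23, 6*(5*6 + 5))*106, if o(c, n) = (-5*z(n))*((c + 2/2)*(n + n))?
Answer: 215966520000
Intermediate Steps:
o(c, n) = -10*n**3*(1 + c) (o(c, n) = (-5*n**2)*((c + 2/2)*(n + n)) = (-5*n**2)*((c + 2*(1/2))*(2*n)) = (-5*n**2)*((c + 1)*(2*n)) = (-5*n**2)*((1 + c)*(2*n)) = (-5*n**2)*(2*n*(1 + c)) = -10*n**3*(1 + c))
o(-23, 6*(5*6 + 5))*106 = (10*(6*(5*6 + 5))**3*(-1 - 1*(-23)))*106 = (10*(6*(30 + 5))**3*(-1 + 23))*106 = (10*(6*35)**3*22)*106 = (10*210**3*22)*106 = (10*9261000*22)*106 = 2037420000*106 = 215966520000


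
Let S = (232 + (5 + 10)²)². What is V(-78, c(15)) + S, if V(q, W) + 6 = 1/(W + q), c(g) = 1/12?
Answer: 195268193/935 ≈ 2.0884e+5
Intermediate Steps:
c(g) = 1/12
V(q, W) = -6 + 1/(W + q)
S = 208849 (S = (232 + 15²)² = (232 + 225)² = 457² = 208849)
V(-78, c(15)) + S = (1 - 6*1/12 - 6*(-78))/(1/12 - 78) + 208849 = (1 - ½ + 468)/(-935/12) + 208849 = -12/935*937/2 + 208849 = -5622/935 + 208849 = 195268193/935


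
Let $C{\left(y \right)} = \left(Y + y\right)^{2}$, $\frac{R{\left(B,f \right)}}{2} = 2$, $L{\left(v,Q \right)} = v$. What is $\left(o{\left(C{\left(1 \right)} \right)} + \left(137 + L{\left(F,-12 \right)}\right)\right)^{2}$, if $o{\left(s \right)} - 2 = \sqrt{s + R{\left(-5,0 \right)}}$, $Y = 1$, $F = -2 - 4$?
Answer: $17697 + 532 \sqrt{2} \approx 18449.0$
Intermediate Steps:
$F = -6$
$R{\left(B,f \right)} = 4$ ($R{\left(B,f \right)} = 2 \cdot 2 = 4$)
$C{\left(y \right)} = \left(1 + y\right)^{2}$
$o{\left(s \right)} = 2 + \sqrt{4 + s}$ ($o{\left(s \right)} = 2 + \sqrt{s + 4} = 2 + \sqrt{4 + s}$)
$\left(o{\left(C{\left(1 \right)} \right)} + \left(137 + L{\left(F,-12 \right)}\right)\right)^{2} = \left(\left(2 + \sqrt{4 + \left(1 + 1\right)^{2}}\right) + \left(137 - 6\right)\right)^{2} = \left(\left(2 + \sqrt{4 + 2^{2}}\right) + 131\right)^{2} = \left(\left(2 + \sqrt{4 + 4}\right) + 131\right)^{2} = \left(\left(2 + \sqrt{8}\right) + 131\right)^{2} = \left(\left(2 + 2 \sqrt{2}\right) + 131\right)^{2} = \left(133 + 2 \sqrt{2}\right)^{2}$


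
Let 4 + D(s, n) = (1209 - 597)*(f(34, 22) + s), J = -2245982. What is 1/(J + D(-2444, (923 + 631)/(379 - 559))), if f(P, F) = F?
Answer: -1/3728250 ≈ -2.6822e-7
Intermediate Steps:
D(s, n) = 13460 + 612*s (D(s, n) = -4 + (1209 - 597)*(22 + s) = -4 + 612*(22 + s) = -4 + (13464 + 612*s) = 13460 + 612*s)
1/(J + D(-2444, (923 + 631)/(379 - 559))) = 1/(-2245982 + (13460 + 612*(-2444))) = 1/(-2245982 + (13460 - 1495728)) = 1/(-2245982 - 1482268) = 1/(-3728250) = -1/3728250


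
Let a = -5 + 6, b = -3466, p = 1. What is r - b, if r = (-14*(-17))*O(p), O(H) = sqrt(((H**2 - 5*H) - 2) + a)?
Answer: 3466 + 238*I*sqrt(5) ≈ 3466.0 + 532.18*I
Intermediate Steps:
a = 1
O(H) = sqrt(-1 + H**2 - 5*H) (O(H) = sqrt(((H**2 - 5*H) - 2) + 1) = sqrt((-2 + H**2 - 5*H) + 1) = sqrt(-1 + H**2 - 5*H))
r = 238*I*sqrt(5) (r = (-14*(-17))*sqrt(-1 + 1**2 - 5*1) = 238*sqrt(-1 + 1 - 5) = 238*sqrt(-5) = 238*(I*sqrt(5)) = 238*I*sqrt(5) ≈ 532.18*I)
r - b = 238*I*sqrt(5) - 1*(-3466) = 238*I*sqrt(5) + 3466 = 3466 + 238*I*sqrt(5)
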